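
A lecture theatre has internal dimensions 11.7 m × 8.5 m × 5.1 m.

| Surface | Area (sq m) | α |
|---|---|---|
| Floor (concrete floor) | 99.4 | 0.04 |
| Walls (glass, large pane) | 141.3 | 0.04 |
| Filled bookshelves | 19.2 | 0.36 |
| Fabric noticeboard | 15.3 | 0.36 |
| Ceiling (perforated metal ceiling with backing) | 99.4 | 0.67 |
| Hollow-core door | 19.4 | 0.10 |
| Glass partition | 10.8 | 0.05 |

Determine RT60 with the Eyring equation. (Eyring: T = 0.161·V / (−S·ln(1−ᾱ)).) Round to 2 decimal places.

0.79 s

Total surface area S = 99.4 + 141.3 + 19.2 + 15.3 + 99.4 + 19.4 + 10.8 = 404.8 sq m.
Absorption A = 99.4·0.04 + 141.3·0.04 + 19.2·0.36 + 15.3·0.36 + 99.4·0.67 + 19.4·0.10 + 10.8·0.05 = 91.126 sabins.
Mean coefficient ᾱ = A/S = 0.2251.
−S·ln(1−ᾱ) = −404.8 × ln(1 − 0.2251) = 103.233.
V = 11.7 × 8.5 × 5.1 = 507.195 m³.
T = 0.161·V/[−S·ln(1−ᾱ)] = 0.161·507.195/103.233 = 0.79 s.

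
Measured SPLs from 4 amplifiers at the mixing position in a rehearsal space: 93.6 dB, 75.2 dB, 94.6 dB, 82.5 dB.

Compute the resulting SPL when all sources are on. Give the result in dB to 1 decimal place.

Converting to relative power and adding: 10^(93.6/10) + 10^(75.2/10) + 10^(94.6/10) + 10^(82.5/10) = 5.386e+09.
Combined level = 10 log₁₀(5.386e+09) = 97.3 dB.

97.3 dB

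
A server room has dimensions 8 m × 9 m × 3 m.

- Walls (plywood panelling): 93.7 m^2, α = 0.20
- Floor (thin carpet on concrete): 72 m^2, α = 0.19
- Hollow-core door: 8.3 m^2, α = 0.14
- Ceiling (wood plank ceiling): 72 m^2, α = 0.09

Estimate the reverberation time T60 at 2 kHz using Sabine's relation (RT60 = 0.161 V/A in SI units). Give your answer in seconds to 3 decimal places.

0.868 s

A = Σ Sᵢαᵢ = 93.7×0.20 + 72×0.19 + 8.3×0.14 + 72×0.09 = 40.062 sabins.
Volume V = 8 × 9 × 3 = 216 m³.
RT60 = 0.161 · V / A = 0.161 × 216 / 40.062 = 0.868 s.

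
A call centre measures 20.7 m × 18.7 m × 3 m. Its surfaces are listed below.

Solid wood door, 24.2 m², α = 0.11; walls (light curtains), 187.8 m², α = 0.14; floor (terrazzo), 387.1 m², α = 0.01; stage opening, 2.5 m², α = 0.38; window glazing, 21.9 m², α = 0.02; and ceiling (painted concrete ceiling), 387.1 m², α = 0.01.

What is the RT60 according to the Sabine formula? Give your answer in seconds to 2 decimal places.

4.91 sec

Equivalent absorption area: A = 24.2*0.11 + 187.8*0.14 + 387.1*0.01 + 2.5*0.38 + 21.9*0.02 + 387.1*0.01 = 38.084 m².
Volume V = 20.7 × 18.7 × 3 = 1161.27 m³.
RT60 = 0.161 · V / A = 0.161 × 1161.27 / 38.084 = 4.91 s.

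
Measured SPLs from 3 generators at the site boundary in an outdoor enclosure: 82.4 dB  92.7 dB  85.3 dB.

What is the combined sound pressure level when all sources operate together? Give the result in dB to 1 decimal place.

93.8 dB

Converting to relative power and adding: 10^(82.4/10) + 10^(92.7/10) + 10^(85.3/10) = 2.375e+09.
L_total = 10·log₁₀(2.375e+09) = 93.8 dB.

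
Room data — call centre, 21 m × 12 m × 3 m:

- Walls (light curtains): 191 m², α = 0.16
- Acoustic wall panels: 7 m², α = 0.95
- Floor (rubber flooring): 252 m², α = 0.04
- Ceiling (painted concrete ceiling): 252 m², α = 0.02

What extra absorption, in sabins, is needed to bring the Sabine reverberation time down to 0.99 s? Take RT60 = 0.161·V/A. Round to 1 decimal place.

Summing Sᵢαᵢ: 30.560 + 6.650 + 10.080 + 5.040 → A₁ = 52.330 sabins.
V = 756 m³. Required absorption A₂ = 0.161 × 756 / 0.99 = 122.945 sabins.
Additional absorption ΔA = 122.945 − 52.330 = 70.6 sabins.

70.6 sabins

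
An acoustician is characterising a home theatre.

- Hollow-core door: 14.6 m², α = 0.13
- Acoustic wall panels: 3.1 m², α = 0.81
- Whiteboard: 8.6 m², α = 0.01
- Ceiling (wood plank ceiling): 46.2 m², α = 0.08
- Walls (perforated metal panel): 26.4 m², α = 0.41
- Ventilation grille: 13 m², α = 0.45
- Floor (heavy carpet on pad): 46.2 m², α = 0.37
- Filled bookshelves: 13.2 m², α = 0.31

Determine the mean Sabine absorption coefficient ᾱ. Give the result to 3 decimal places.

Total surface area S = 171.3 m².
Σ(Sᵢαᵢ) = 14.6*0.13 + 3.1*0.81 + 8.6*0.01 + 46.2*0.08 + 26.4*0.41 + 13*0.45 + 46.2*0.37 + 13.2*0.31 = 46.051.
ᾱ = A/S = 0.269.

0.269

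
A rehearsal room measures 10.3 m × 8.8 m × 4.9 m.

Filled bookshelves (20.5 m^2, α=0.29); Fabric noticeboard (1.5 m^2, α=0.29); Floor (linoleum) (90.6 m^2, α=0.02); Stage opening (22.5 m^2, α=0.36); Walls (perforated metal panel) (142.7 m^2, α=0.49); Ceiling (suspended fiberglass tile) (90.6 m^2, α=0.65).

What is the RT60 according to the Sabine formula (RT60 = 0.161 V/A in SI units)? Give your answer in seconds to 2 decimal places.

0.49 s

A = Σ Sᵢαᵢ = 20.5×0.29 + 1.5×0.29 + 90.6×0.02 + 22.5×0.36 + 142.7×0.49 + 90.6×0.65 = 145.105 sabins.
Volume V = 10.3 × 8.8 × 4.9 = 444.136 m³.
Sabine: RT60 = 0.161 × 444.136 / 145.105 = 0.49 s.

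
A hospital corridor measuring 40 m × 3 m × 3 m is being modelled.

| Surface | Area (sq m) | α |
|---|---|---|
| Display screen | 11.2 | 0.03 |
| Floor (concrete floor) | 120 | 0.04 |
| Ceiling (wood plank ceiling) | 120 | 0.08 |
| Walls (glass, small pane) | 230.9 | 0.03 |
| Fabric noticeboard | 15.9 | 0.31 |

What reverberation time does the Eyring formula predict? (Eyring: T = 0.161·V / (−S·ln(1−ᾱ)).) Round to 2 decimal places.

2.12 sec

S = Σ Sᵢ = 498.0 sq m.
Σ(Sᵢαᵢ) = 11.2×0.03 + 120×0.04 + 120×0.08 + 230.9×0.03 + 15.9×0.31 = 26.592.
Mean coefficient ᾱ = A/S = 0.0534.
−S·ln(1−ᾱ) = −498.0 × ln(1 − 0.0534) = 27.330.
V = 40 × 3 × 3 = 360 m³.
T = 0.161·V/[−S·ln(1−ᾱ)] = 0.161·360/27.330 = 2.12 s.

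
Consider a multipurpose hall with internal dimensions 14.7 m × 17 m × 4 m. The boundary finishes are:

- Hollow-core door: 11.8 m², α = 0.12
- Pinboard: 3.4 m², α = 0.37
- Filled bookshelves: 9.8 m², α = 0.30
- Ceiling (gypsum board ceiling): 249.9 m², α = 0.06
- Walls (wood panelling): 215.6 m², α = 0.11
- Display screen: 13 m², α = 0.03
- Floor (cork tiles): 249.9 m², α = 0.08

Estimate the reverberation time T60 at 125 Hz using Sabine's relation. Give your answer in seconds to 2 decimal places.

2.49 sec

A = Σ Sᵢαᵢ = 11.8·0.12 + 3.4·0.37 + 9.8·0.30 + 249.9·0.06 + 215.6·0.11 + 13·0.03 + 249.9·0.08 = 64.706 sabins.
Room volume: 999.6 m³.
T = 0.161 V/A = 0.161·999.6/64.706 = 2.49 s.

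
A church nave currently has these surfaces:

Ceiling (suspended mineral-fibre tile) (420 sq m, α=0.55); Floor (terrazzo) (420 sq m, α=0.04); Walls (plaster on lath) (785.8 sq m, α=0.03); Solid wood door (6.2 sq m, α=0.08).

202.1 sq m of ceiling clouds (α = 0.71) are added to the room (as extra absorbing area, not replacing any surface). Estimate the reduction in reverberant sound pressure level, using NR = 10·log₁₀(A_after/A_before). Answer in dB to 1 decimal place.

A_before = Σ Sᵢαᵢ = 420×0.55 + 420×0.04 + 785.8×0.03 + 6.2×0.08 = 271.870 sabins.
Treatment contributes 202.1·0.71 = 143.491 sabins.
A_after = 271.870 + 143.491 = 415.361 sabins.
Reduction = 10 log₁₀(A_after/A_before) = 10 log₁₀(1.5278) = 1.8 dB.

1.8 dB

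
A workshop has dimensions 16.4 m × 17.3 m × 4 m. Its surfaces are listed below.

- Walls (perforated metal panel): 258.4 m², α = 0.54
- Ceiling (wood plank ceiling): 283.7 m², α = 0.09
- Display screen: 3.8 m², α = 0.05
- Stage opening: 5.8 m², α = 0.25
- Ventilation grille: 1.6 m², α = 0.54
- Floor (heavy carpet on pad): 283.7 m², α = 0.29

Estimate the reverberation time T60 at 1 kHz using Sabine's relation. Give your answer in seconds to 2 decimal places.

0.73 s

Equivalent absorption area: A = 258.4×0.54 + 283.7×0.09 + 3.8×0.05 + 5.8×0.25 + 1.6×0.54 + 283.7×0.29 = 249.846 m².
V = 16.4·17.3·4 = 1134.88 m³.
T = 0.161 V/A = 0.161·1134.88/249.846 = 0.73 s.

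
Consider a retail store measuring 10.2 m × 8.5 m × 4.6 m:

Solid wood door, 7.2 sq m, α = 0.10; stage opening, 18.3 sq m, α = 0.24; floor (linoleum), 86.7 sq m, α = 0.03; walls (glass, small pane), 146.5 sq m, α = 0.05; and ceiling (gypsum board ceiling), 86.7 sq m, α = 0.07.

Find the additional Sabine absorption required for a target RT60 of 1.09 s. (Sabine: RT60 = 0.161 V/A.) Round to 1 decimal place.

Summing Sᵢαᵢ: 0.720 + 4.392 + 2.601 + 7.325 + 6.069 → A₁ = 21.107 sabins.
V = 398.82 m³. Required absorption A₂ = 0.161 × 398.82 / 1.09 = 58.908 sabins.
ΔA = A₂ − A₁ = 58.908 − 21.107 = 37.8 sabins.

37.8 sabins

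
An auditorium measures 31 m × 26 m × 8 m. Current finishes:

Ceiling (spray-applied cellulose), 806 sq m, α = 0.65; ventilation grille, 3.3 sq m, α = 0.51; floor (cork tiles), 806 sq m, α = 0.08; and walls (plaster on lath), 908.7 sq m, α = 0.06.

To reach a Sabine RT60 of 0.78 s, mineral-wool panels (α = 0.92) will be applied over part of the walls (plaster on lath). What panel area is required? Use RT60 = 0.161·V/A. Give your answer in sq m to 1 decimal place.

798.1

A₁ = Σ Sᵢαᵢ = 806·0.65 + 3.3·0.51 + 806·0.08 + 908.7·0.06 = 644.585 sabins.
Required A₂ = 0.161·6448/0.78 = 1330.933 sabins.
ΔA needed = 1330.933 − 644.585 = 686.348 sabins.
Each sq m of panel replacing the walls (plaster on lath) adds (0.92 − 0.06) = 0.86 sabins.
Area = ΔA/Δα = 686.348/0.86 = 798.1 sq m.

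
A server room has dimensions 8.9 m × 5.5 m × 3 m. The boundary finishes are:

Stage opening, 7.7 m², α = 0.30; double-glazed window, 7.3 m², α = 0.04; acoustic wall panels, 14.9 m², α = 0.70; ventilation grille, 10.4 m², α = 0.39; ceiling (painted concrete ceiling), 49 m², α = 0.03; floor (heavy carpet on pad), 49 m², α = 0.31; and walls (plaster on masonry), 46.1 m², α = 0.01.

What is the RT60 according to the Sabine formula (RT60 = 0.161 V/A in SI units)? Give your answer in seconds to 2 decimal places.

A = Σ Sᵢαᵢ = 7.7·0.30 + 7.3·0.04 + 14.9·0.70 + 10.4·0.39 + 49·0.03 + 49·0.31 + 46.1·0.01 = 34.209 sabins.
V = 8.9·5.5·3 = 146.85 m³.
Sabine: RT60 = 0.161 × 146.85 / 34.209 = 0.69 s.

0.69 s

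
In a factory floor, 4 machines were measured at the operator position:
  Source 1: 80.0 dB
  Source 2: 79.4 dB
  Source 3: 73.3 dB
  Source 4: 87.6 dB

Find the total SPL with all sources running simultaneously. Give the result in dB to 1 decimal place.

88.9 dB

Σ 10^(Lᵢ/10) = 7.839e+08.
Combined level = 10 log₁₀(7.839e+08) = 88.9 dB.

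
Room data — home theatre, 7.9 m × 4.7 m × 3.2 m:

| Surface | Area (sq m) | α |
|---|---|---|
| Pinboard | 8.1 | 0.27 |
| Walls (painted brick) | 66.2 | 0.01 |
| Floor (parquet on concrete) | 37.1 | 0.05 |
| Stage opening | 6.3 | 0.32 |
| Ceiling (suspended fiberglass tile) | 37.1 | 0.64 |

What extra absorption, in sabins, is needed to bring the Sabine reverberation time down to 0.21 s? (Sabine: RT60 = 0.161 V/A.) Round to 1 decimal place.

60.6 sabins

Summing Sᵢαᵢ: 2.187 + 0.662 + 1.855 + 2.016 + 23.744 → A₁ = 30.464 sabins.
Target A₂ = 0.161·118.816/0.21 = 91.092 sabins (V = 118.816 m³).
Shortfall: 91.092 − 30.464 = 60.6 sabins.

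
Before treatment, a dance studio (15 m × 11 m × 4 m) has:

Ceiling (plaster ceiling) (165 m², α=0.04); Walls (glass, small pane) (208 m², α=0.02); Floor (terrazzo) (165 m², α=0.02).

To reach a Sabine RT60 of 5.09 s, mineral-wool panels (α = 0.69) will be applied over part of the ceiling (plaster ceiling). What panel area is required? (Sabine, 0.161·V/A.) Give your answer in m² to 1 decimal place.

Summing Sᵢαᵢ: 6.600 + 4.160 + 3.300 → A₁ = 14.060 sabins.
V = 660 m³. Target absorption A₂ = 0.161 × 660 / 5.09 = 20.876 sabins.
Absorption to add: 20.876 − 14.060 = 6.816 sabins.
Net gain per m²: Δα = 0.69 − 0.04 = 0.65.
Area = ΔA/Δα = 6.816/0.65 = 10.5 m².

10.5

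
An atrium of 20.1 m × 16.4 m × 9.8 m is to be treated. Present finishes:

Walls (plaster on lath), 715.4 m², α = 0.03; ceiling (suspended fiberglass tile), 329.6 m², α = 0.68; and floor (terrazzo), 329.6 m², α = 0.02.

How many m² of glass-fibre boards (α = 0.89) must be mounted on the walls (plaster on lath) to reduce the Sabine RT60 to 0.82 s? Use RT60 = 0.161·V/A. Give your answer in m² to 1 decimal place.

444.3

Summing Sᵢαᵢ: 21.462 + 224.128 + 6.592 → A₁ = 252.182 sabins.
V = 3230.472 m³. Target absorption A₂ = 0.161 × 3230.472 / 0.82 = 634.276 sabins.
ΔA needed = 634.276 − 252.182 = 382.094 sabins.
Net gain per m²: Δα = 0.89 − 0.03 = 0.86.
Panel area = 382.094 / 0.86 = 444.3 m².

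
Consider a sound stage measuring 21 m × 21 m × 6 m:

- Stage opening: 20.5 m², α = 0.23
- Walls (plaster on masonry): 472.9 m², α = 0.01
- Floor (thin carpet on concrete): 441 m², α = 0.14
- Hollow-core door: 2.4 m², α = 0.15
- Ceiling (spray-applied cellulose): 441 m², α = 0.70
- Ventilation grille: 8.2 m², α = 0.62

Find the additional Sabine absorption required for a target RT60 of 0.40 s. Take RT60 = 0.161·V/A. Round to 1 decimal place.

679.7 sabins

A₁ = Σ Sᵢαᵢ = 20.5·0.23 + 472.9·0.01 + 441·0.14 + 2.4·0.15 + 441·0.70 + 8.2·0.62 = 385.328 sabins.
V = 2646 m³. Required absorption A₂ = 0.161 × 2646 / 0.40 = 1065.015 sabins.
Additional absorption ΔA = 1065.015 − 385.328 = 679.7 sabins.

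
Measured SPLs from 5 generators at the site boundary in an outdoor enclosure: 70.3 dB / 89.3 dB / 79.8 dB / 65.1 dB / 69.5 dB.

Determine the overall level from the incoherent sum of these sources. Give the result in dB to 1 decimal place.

89.9 dB

Σ 10^(Lᵢ/10) = 9.695e+08.
Combined level = 10 log₁₀(9.695e+08) = 89.9 dB.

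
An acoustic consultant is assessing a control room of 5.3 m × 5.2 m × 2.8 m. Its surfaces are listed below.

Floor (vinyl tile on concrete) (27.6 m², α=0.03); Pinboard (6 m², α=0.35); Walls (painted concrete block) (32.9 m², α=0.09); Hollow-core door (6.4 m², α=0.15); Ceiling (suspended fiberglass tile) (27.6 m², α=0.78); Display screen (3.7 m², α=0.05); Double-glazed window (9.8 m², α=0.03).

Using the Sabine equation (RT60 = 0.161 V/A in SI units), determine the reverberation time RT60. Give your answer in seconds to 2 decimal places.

0.43 s

Total absorption A = 27.6*0.03 + 6*0.35 + 32.9*0.09 + 6.4*0.15 + 27.6*0.78 + 3.7*0.05 + 9.8*0.03
  = 0.828 + 2.100 + 2.961 + 0.960 + 21.528 + 0.185 + 0.294 = 28.856 m² sabins.
Room volume: 77.168 m³.
RT60 = 0.161 · V / A = 0.161 × 77.168 / 28.856 = 0.43 s.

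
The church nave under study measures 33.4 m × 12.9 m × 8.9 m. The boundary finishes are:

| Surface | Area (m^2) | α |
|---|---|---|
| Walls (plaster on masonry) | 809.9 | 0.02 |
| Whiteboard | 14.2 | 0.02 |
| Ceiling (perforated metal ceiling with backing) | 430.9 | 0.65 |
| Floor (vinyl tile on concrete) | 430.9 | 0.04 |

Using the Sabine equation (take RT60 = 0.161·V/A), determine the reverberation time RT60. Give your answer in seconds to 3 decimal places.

Summing Sᵢαᵢ: 16.198 + 0.284 + 280.085 + 17.236 → A = 313.803 sabins.
Room volume: 3834.654 m³.
Sabine: RT60 = 0.161 × 3834.654 / 313.803 = 1.967 s.

1.967 sec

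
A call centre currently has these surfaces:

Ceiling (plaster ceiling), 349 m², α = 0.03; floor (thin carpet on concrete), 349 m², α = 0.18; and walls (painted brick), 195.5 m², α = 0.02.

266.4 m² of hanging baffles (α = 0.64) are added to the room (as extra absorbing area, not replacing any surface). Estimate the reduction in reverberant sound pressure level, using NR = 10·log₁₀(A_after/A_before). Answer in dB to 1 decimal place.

Summing Sᵢαᵢ: 10.470 + 62.820 + 3.910 → A_before = 77.200 sabins.
Treatment contributes 266.4·0.64 = 170.496 sabins.
A_after = 77.200 + 170.496 = 247.696 sabins.
NR = 10·log₁₀(247.696/77.200) = 5.1 dB.

5.1 dB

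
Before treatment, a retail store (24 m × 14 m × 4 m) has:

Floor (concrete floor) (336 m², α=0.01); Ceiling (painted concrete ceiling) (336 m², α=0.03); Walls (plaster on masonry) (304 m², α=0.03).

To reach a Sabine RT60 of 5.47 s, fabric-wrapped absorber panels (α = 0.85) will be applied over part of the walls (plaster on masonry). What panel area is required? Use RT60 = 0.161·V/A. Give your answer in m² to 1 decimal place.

20.7

Summing Sᵢαᵢ: 3.360 + 10.080 + 9.120 → A₁ = 22.560 sabins.
V = 1344 m³. Target absorption A₂ = 0.161 × 1344 / 5.47 = 39.558 sabins.
Absorption to add: 39.558 − 22.560 = 16.998 sabins.
Each m² of panel replacing the walls (plaster on masonry) adds (0.85 − 0.03) = 0.82 sabins.
Area = ΔA/Δα = 16.998/0.82 = 20.7 m².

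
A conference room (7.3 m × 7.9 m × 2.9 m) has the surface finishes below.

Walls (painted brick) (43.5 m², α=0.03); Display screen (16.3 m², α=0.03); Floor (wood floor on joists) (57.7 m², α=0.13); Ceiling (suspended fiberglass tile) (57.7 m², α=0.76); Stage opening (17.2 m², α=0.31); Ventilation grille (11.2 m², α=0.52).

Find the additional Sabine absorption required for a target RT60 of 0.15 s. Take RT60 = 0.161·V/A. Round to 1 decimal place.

115.2 sabins

Total absorption A₁ = 43.5·0.03 + 16.3·0.03 + 57.7·0.13 + 57.7·0.76 + 17.2·0.31 + 11.2·0.52
  = 1.305 + 0.489 + 7.501 + 43.852 + 5.332 + 5.824 = 64.303 m² sabins.
For T = 0.15 s, need A₂ = 0.161·V/T = 0.161·167.243/0.15 = 179.507 sabins.
Shortfall: 179.507 − 64.303 = 115.2 sabins.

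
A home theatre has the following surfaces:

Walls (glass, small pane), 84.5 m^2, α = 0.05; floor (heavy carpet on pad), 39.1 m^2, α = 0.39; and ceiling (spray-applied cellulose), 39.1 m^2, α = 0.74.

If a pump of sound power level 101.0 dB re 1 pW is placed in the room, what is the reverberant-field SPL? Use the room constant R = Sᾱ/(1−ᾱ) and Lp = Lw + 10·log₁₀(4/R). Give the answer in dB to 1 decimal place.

88.6 dB

A = 48.408 sabins; S = 162.7 m^2.
ᾱ = 48.408/162.7 = 0.2975; R = Sᾱ/(1−ᾱ) = 48.408/(1−0.2975) = 68.908 m^2.
Lp = Lw + 10 log₁₀(4/R) = 101.0 -12.36 = 88.6 dB.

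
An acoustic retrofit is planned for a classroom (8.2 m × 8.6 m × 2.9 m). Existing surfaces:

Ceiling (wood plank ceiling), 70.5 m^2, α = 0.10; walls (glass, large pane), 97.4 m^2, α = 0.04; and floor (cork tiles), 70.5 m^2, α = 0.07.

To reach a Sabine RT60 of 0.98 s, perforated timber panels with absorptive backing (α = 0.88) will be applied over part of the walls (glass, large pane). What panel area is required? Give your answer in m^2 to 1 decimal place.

21.1

A₁ = Σ Sᵢαᵢ = 70.5·0.10 + 97.4·0.04 + 70.5·0.07 = 15.881 sabins.
Required A₂ = 0.161·204.508/0.98 = 33.598 sabins.
ΔA needed = 33.598 − 15.881 = 17.717 sabins.
Each m^2 of panel replacing the walls (glass, large pane) adds (0.88 − 0.04) = 0.84 sabins.
Panel area = 17.717 / 0.84 = 21.1 m^2.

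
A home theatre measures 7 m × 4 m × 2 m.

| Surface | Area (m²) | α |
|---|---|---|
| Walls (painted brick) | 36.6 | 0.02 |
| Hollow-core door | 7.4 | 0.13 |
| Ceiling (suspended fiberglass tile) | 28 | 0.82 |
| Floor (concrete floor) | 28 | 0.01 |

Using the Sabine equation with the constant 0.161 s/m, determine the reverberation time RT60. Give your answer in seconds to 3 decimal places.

0.362 sec

Equivalent absorption area: A = 36.6*0.02 + 7.4*0.13 + 28*0.82 + 28*0.01 = 24.934 m².
Volume V = 7 × 4 × 2 = 56 m³.
T = 0.161 V/A = 0.161·56/24.934 = 0.362 s.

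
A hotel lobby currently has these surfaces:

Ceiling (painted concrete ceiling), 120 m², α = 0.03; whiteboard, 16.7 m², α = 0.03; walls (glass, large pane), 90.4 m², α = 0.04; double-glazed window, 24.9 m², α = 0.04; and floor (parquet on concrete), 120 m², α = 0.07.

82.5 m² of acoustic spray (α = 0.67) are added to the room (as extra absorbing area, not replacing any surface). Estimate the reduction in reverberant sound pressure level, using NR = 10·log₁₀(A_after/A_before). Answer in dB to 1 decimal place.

6.3 dB

Equivalent absorption area: A_before = 120·0.03 + 16.7·0.03 + 90.4·0.04 + 24.9·0.04 + 120·0.07 = 17.113 m².
Treatment contributes 82.5·0.67 = 55.275 sabins.
A_after = 17.113 + 55.275 = 72.388 sabins.
Reduction = 10 log₁₀(A_after/A_before) = 10 log₁₀(4.2300) = 6.3 dB.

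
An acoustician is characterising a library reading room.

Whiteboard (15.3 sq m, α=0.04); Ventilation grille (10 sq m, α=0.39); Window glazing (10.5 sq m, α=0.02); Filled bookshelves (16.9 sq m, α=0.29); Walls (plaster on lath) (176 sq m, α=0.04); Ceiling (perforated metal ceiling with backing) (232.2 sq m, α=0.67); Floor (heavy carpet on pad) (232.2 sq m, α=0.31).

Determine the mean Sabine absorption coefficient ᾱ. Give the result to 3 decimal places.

Total surface area S = 693.1 sq m.
Weighted sum Σ Sα = 244.219.
ᾱ = 244.219 / 693.1 = 0.352.

0.352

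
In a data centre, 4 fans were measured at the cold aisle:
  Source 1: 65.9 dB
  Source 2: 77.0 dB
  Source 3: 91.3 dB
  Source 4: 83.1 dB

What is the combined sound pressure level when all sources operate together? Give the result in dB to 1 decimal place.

92.1 dB

Sum in the linear (power) domain: Σ 10^(Lᵢ/10) = 10^(65.9/10) + 10^(77.0/10) + 10^(91.3/10) + 10^(83.1/10) = 1.607e+09.
Combined level = 10 log₁₀(1.607e+09) = 92.1 dB.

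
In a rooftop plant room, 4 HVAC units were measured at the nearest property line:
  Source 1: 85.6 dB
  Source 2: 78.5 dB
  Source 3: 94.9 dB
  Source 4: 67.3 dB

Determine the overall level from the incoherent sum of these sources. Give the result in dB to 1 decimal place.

95.5 dB

Sum in the linear (power) domain: Σ 10^(Lᵢ/10) = 10^(85.6/10) + 10^(78.5/10) + 10^(94.9/10) + 10^(67.3/10) = 3.53e+09.
L_total = 10·log₁₀(3.53e+09) = 95.5 dB.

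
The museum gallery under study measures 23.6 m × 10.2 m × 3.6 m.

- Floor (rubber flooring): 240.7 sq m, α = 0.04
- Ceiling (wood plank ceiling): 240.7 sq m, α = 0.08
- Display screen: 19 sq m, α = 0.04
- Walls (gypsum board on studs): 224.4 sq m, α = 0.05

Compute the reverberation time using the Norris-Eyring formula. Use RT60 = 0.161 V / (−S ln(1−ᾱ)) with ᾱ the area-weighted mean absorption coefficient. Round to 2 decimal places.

3.32 s

Total surface area S = 240.7 + 240.7 + 19 + 224.4 = 724.8 sq m.
Absorption A = 240.7·0.04 + 240.7·0.08 + 19·0.04 + 224.4·0.05 = 40.864 sabins.
ᾱ = 40.864 / 724.8 = 0.0564.
−S·ln(1−ᾱ) = −724.8 × ln(1 − 0.0564) = 42.077.
V = 23.6 × 10.2 × 3.6 = 866.592 m³.
T = 0.161·V/[−S·ln(1−ᾱ)] = 0.161·866.592/42.077 = 3.32 s.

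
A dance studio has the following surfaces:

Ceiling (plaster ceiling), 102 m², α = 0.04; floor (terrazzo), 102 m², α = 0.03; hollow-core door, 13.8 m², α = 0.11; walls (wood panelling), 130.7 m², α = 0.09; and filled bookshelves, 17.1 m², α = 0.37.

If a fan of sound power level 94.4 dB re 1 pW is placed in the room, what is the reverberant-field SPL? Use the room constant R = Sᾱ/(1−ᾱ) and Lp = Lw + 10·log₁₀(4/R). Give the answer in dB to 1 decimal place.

A = 26.748 sabins; S = 365.6 m².
ᾱ = 26.748/365.6 = 0.0732; R = Sᾱ/(1−ᾱ) = 26.748/(1−0.0732) = 28.861 m².
Lp = Lw + 10 log₁₀(4/R) = 94.4 -8.58 = 85.8 dB.

85.8 dB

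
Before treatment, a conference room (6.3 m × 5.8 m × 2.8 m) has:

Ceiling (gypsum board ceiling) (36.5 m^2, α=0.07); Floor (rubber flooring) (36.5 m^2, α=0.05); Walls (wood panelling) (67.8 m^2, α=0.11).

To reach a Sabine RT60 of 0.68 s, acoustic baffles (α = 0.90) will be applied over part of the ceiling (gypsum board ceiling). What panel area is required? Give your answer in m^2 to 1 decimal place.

14.9

A₁ = Σ Sᵢαᵢ = 36.5*0.07 + 36.5*0.05 + 67.8*0.11 = 11.838 sabins.
V = 102.312 m³. Target absorption A₂ = 0.161 × 102.312 / 0.68 = 24.224 sabins.
Absorption to add: 24.224 − 11.838 = 12.386 sabins.
Net gain per m^2: Δα = 0.90 − 0.07 = 0.83.
Area = ΔA/Δα = 12.386/0.83 = 14.9 m^2.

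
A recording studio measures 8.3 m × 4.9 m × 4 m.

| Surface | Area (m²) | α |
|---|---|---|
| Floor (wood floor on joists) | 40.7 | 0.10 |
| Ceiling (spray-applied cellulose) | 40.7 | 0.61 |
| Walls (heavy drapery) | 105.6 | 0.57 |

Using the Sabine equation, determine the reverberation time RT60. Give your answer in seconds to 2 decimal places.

0.29 s

Equivalent absorption area: A = 40.7*0.10 + 40.7*0.61 + 105.6*0.57 = 89.089 m².
Room volume: 162.68 m³.
RT60 = 0.161 · V / A = 0.161 × 162.68 / 89.089 = 0.29 s.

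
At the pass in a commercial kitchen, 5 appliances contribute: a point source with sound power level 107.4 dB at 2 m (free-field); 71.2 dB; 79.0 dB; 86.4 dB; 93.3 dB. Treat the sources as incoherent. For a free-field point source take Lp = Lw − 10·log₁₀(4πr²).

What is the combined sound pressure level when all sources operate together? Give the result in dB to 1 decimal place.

95.8 dB

Source at 2 m: Lp = 107.4 − 10·log₁₀(4π·2²) = 107.4 − 10·log₁₀(50.265) = 90.4 dB.
Converting to relative power and adding: 10^(90.4/10) + 10^(71.2/10) + 10^(79.0/10) + 10^(86.4/10) + 10^(93.3/10) = 3.764e+09.
L_total = 10·log₁₀(3.764e+09) = 95.8 dB.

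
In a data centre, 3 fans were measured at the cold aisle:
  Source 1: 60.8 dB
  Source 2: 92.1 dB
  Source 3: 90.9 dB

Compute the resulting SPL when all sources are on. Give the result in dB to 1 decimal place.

94.6 dB

Sum in the linear (power) domain: Σ 10^(Lᵢ/10) = 10^(60.8/10) + 10^(92.1/10) + 10^(90.9/10) = 2.853e+09.
Combined level = 10 log₁₀(2.853e+09) = 94.6 dB.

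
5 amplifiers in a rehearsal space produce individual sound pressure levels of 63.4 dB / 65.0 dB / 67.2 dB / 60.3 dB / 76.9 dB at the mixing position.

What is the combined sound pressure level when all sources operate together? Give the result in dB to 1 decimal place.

Σ 10^(Lᵢ/10) = 6.065e+07.
Back to dB: 10·log₁₀ Σ = 77.8 dB.

77.8 dB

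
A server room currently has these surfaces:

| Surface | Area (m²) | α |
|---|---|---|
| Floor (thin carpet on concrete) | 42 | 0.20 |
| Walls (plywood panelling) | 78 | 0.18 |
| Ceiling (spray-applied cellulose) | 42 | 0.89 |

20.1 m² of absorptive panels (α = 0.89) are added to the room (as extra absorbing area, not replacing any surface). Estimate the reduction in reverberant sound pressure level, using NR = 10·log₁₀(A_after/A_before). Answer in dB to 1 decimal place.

1.1 dB

Summing Sᵢαᵢ: 8.400 + 14.040 + 37.380 → A_before = 59.820 sabins.
Added absorption = 20.1 × 0.89 = 17.889 sabins.
New total A_after = 77.709 sabins.
Reduction = 10 log₁₀(A_after/A_before) = 10 log₁₀(1.2990) = 1.1 dB.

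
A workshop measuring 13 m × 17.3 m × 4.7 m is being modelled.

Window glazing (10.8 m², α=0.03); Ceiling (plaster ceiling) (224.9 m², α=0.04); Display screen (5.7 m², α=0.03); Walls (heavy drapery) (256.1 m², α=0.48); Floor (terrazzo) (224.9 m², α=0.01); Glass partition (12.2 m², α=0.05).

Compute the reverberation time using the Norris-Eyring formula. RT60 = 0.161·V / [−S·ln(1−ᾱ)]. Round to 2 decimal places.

Total surface area S = 10.8 + 224.9 + 5.7 + 256.1 + 224.9 + 12.2 = 734.6 m².
Σ(Sᵢαᵢ) = 10.8×0.03 + 224.9×0.04 + 5.7×0.03 + 256.1×0.48 + 224.9×0.01 + 12.2×0.05 = 135.278.
Mean coefficient ᾱ = A/S = 0.1842.
Eyring denominator: −S ln(1−ᾱ) = 149.554.
V = 13 × 17.3 × 4.7 = 1057.03 m³.
RT60 = 0.161 × 1057.03 / 149.554 = 1.14 s.

1.14 s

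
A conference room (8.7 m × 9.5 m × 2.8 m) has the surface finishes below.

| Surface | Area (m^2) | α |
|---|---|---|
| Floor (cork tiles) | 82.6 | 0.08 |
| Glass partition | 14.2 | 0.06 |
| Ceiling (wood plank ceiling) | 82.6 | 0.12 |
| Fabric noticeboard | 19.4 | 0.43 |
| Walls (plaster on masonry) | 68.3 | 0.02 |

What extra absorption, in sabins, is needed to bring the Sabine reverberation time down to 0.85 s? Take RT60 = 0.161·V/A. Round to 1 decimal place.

16.8 sabins

Total absorption A₁ = 82.6×0.08 + 14.2×0.06 + 82.6×0.12 + 19.4×0.43 + 68.3×0.02
  = 6.608 + 0.852 + 9.912 + 8.342 + 1.366 = 27.080 m^2 sabins.
For T = 0.85 s, need A₂ = 0.161·V/T = 0.161·231.42/0.85 = 43.834 sabins.
Shortfall: 43.834 − 27.080 = 16.8 sabins.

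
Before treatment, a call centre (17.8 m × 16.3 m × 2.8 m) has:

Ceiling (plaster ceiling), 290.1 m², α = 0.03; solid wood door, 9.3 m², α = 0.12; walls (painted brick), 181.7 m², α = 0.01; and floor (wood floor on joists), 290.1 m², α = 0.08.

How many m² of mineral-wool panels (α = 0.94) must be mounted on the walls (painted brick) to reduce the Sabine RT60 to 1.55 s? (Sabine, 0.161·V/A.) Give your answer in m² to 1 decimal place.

Total absorption A₁ = 290.1*0.03 + 9.3*0.12 + 181.7*0.01 + 290.1*0.08
  = 8.703 + 1.116 + 1.817 + 23.208 = 34.844 m² sabins.
Required A₂ = 0.161·812.392/1.55 = 84.384 sabins.
ΔA needed = 84.384 − 34.844 = 49.540 sabins.
Each m² of panel replacing the walls (painted brick) adds (0.94 − 0.01) = 0.93 sabins.
Area = ΔA/Δα = 49.540/0.93 = 53.3 m².

53.3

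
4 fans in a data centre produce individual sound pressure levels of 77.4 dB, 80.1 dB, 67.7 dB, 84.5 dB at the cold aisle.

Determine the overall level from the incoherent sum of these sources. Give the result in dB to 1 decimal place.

Σ 10^(Lᵢ/10) = 4.45e+08.
Back to dB: 10·log₁₀ Σ = 86.5 dB.

86.5 dB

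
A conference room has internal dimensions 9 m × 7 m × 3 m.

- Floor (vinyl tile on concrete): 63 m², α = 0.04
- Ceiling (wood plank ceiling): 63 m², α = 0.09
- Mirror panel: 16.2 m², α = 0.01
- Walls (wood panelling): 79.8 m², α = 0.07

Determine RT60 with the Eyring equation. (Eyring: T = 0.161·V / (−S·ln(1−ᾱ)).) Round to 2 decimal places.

2.11 sec

S = Σ Sᵢ = 222.0 m².
Absorption A = 63·0.04 + 63·0.09 + 16.2·0.01 + 79.8·0.07 = 13.938 sabins.
ᾱ = 13.938 / 222.0 = 0.0628.
−S·ln(1−ᾱ) = −222.0 × ln(1 − 0.0628) = 14.399.
V = 9 × 7 × 3 = 189 m³.
T = 0.161·V/[−S·ln(1−ᾱ)] = 0.161·189/14.399 = 2.11 s.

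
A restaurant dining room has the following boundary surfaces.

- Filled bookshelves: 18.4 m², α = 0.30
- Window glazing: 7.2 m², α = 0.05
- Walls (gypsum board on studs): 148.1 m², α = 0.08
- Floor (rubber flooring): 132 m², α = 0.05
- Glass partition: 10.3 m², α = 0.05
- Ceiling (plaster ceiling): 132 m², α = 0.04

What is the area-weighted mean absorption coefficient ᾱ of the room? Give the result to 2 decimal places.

S = Σ Sᵢ = 18.4 + 7.2 + 148.1 + 132 + 10.3 + 132 = 448.0 m².
Weighted sum Σ Sα = 30.123.
ᾱ = A/S = 0.07.

0.07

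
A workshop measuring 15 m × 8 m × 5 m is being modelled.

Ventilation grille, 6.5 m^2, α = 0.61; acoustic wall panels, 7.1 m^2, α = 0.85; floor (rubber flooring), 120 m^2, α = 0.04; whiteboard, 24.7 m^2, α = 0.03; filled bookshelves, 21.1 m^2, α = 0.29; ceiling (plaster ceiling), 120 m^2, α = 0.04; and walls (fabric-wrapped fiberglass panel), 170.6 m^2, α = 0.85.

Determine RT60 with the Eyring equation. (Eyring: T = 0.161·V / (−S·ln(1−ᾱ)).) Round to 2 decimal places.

0.45 sec

Total surface area S = 6.5 + 7.1 + 120 + 24.7 + 21.1 + 120 + 170.6 = 470.0 m^2.
Absorption A = 6.5·0.61 + 7.1·0.85 + 120·0.04 + 24.7·0.03 + 21.1·0.29 + 120·0.04 + 170.6·0.85 = 171.470 sabins.
Mean coefficient ᾱ = A/S = 0.3648.
Eyring denominator: −S ln(1−ᾱ) = 213.293.
V = 15 × 8 × 5 = 600 m³.
T = 0.161·V/[−S·ln(1−ᾱ)] = 0.161·600/213.293 = 0.45 s.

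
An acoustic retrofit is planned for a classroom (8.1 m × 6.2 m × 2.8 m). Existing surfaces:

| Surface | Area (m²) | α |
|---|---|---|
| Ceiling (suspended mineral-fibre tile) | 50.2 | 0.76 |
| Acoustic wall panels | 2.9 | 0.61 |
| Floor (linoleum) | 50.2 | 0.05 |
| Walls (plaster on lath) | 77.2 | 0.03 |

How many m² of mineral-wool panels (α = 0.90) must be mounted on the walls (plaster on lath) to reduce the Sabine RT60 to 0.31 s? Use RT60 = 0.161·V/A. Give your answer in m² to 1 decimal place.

32.5

Total absorption A₁ = 50.2·0.76 + 2.9·0.61 + 50.2·0.05 + 77.2·0.03
  = 38.152 + 1.769 + 2.510 + 2.316 = 44.747 m² sabins.
V = 140.616 m³. Target absorption A₂ = 0.161 × 140.616 / 0.31 = 73.030 sabins.
ΔA needed = 73.030 − 44.747 = 28.283 sabins.
Net gain per m²: Δα = 0.90 − 0.03 = 0.87.
Area = ΔA/Δα = 28.283/0.87 = 32.5 m².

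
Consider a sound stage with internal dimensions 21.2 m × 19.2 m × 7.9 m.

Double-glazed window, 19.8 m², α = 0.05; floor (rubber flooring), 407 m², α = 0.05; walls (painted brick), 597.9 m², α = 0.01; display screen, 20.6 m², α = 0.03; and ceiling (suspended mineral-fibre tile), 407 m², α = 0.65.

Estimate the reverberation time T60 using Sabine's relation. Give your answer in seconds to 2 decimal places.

1.77 seconds

Total absorption A = 19.8*0.05 + 407*0.05 + 597.9*0.01 + 20.6*0.03 + 407*0.65
  = 0.990 + 20.350 + 5.979 + 0.618 + 264.550 = 292.487 m² sabins.
Room volume: 3215.616 m³.
T = 0.161 V/A = 0.161·3215.616/292.487 = 1.77 s.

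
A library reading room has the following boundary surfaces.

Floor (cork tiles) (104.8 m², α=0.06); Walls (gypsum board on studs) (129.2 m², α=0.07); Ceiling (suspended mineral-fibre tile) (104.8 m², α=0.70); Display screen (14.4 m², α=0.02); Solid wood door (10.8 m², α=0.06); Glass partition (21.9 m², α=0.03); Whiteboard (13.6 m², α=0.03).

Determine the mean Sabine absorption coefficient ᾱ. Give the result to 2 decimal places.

S = Σ Sᵢ = 104.8 + 129.2 + 104.8 + 14.4 + 10.8 + 21.9 + 13.6 = 399.5 m².
Weighted sum Σ Sα = 90.693.
ᾱ = 90.693 / 399.5 = 0.23.

0.23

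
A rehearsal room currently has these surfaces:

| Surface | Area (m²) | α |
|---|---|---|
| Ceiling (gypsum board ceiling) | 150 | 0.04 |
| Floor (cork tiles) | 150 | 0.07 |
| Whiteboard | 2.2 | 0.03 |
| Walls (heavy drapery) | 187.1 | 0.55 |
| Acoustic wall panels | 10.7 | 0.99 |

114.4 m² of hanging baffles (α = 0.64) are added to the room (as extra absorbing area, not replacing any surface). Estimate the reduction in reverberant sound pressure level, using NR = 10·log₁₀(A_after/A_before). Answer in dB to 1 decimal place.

1.9 dB

Summing Sᵢαᵢ: 6.000 + 10.500 + 0.066 + 102.905 + 10.593 → A_before = 130.064 sabins.
Added absorption = 114.4 × 0.64 = 73.216 sabins.
A_after = 130.064 + 73.216 = 203.280 sabins.
NR = 10·log₁₀(203.280/130.064) = 1.9 dB.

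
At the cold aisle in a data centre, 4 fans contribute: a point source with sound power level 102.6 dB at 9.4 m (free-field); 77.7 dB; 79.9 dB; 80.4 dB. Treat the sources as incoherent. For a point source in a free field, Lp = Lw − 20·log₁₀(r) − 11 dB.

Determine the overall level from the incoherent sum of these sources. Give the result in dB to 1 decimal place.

Source at 9.4 m: Lp = 102.6 − 20·log₁₀(9.4) − 11 = 72.1 dB.
Σ 10^(Lᵢ/10) = 2.825e+08.
Combined level = 10 log₁₀(2.825e+08) = 84.5 dB.

84.5 dB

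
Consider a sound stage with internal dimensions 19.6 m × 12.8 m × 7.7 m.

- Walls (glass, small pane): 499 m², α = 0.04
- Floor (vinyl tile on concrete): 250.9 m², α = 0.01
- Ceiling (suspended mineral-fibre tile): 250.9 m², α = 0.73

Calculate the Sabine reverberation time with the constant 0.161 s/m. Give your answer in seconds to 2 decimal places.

Summing Sᵢαᵢ: 19.960 + 2.509 + 183.157 → A = 205.626 sabins.
Volume V = 19.6 × 12.8 × 7.7 = 1931.776 m³.
RT60 = 0.161 · V / A = 0.161 × 1931.776 / 205.626 = 1.51 s.

1.51 sec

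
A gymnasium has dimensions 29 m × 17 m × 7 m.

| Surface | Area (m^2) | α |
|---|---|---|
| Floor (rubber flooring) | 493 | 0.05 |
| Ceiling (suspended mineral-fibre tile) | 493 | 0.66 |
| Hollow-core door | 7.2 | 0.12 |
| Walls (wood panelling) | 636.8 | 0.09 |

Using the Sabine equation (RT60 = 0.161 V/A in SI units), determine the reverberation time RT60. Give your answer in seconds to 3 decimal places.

1.361 seconds

Summing Sᵢαᵢ: 24.650 + 325.380 + 0.864 + 57.312 → A = 408.206 sabins.
Room volume: 3451 m³.
Sabine: RT60 = 0.161 × 3451 / 408.206 = 1.361 s.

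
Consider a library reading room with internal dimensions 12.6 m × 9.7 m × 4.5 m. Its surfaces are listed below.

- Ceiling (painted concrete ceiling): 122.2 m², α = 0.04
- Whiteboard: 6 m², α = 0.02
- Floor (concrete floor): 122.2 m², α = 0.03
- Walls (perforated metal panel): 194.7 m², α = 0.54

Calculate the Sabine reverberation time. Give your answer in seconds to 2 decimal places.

Total absorption A = 122.2*0.04 + 6*0.02 + 122.2*0.03 + 194.7*0.54
  = 4.888 + 0.120 + 3.666 + 105.138 = 113.812 m² sabins.
Room volume: 549.99 m³.
T = 0.161 V/A = 0.161·549.99/113.812 = 0.78 s.

0.78 seconds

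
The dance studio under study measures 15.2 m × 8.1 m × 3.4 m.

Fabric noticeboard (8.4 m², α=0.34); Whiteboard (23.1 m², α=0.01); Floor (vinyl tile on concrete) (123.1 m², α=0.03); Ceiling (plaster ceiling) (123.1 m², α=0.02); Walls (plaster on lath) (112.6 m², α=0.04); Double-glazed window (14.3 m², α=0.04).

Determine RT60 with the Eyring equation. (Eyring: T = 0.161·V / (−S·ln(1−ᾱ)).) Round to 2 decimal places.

4.62 seconds

Total surface area S = 8.4 + 23.1 + 123.1 + 123.1 + 112.6 + 14.3 = 404.6 m².
Absorption A = 8.4×0.34 + 23.1×0.01 + 123.1×0.03 + 123.1×0.02 + 112.6×0.04 + 14.3×0.04 = 14.318 sabins.
Mean coefficient ᾱ = A/S = 0.0354.
Eyring denominator: −S ln(1−ᾱ) = 14.583.
V = 15.2 × 8.1 × 3.4 = 418.608 m³.
RT60 = 0.161 × 418.608 / 14.583 = 4.62 s.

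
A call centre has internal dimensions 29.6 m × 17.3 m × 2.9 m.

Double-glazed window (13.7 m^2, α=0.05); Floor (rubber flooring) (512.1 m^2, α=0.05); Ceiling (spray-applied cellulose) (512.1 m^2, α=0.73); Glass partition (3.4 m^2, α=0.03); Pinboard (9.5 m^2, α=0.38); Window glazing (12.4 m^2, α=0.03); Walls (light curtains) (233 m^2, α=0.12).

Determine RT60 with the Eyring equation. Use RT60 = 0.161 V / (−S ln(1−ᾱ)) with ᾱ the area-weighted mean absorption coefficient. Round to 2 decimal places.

Total surface area S = 13.7 + 512.1 + 512.1 + 3.4 + 9.5 + 12.4 + 233 = 1296.2 m^2.
Absorption A = 13.7·0.05 + 512.1·0.05 + 512.1·0.73 + 3.4·0.03 + 9.5·0.38 + 12.4·0.03 + 233·0.12 = 432.167 sabins.
Mean coefficient ᾱ = A/S = 0.3334.
−S·ln(1−ᾱ) = −1296.2 × ln(1 − 0.3334) = 525.693.
V = 29.6 × 17.3 × 2.9 = 1485.032 m³.
RT60 = 0.161 × 1485.032 / 525.693 = 0.45 s.

0.45 s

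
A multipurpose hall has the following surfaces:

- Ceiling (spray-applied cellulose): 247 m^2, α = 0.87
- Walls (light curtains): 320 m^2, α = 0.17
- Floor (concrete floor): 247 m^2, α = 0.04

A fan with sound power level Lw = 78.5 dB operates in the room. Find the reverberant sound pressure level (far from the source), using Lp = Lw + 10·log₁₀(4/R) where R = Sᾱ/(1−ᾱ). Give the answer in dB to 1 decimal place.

A = 279.170 sabins; S = 814.0 m^2.
ᾱ = 0.3430, so room constant R = A/(1−ᾱ) = 424.916 m^2.
Lp = Lw + 10 log₁₀(4/R) = 78.5 -20.26 = 58.2 dB.

58.2 dB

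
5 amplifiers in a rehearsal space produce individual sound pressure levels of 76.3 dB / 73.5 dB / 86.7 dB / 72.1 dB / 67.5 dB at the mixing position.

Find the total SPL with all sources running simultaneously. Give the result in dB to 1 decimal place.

Σ 10^(Lᵢ/10) = 5.546e+08.
Back to dB: 10·log₁₀ Σ = 87.4 dB.

87.4 dB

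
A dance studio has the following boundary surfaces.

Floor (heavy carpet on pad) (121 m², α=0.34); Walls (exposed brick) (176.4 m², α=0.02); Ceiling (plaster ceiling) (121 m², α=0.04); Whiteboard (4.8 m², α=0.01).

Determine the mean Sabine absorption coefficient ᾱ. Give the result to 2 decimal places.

S = Σ Sᵢ = 121 + 176.4 + 121 + 4.8 = 423.2 m².
Σ(Sᵢαᵢ) = 121·0.34 + 176.4·0.02 + 121·0.04 + 4.8·0.01 = 49.556.
ᾱ = A/S = 0.12.

0.12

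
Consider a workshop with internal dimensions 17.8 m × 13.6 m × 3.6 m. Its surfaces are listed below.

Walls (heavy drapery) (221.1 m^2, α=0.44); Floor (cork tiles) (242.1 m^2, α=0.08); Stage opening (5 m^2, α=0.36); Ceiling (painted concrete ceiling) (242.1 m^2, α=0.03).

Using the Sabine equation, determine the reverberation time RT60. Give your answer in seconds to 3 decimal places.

Total absorption A = 221.1*0.44 + 242.1*0.08 + 5*0.36 + 242.1*0.03
  = 97.284 + 19.368 + 1.800 + 7.263 = 125.715 m^2 sabins.
Volume V = 17.8 × 13.6 × 3.6 = 871.488 m³.
T = 0.161 V/A = 0.161·871.488/125.715 = 1.116 s.

1.116 sec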